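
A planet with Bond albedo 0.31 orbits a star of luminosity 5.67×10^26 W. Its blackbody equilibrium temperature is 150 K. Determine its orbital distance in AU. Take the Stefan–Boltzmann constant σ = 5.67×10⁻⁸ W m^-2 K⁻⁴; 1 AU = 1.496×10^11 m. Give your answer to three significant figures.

Required flux: S = 4σT⁴/(1−α) = 166.4 W m^-2.
From L = 4πd²S, d = √(5.67×10^26/(4π·166.4)) = 5.207×10^11 m = 3.481 AU.

3.48 AU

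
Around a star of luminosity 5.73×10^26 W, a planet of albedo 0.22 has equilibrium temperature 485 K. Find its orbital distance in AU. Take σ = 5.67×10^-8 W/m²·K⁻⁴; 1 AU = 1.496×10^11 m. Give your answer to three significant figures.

0.356 AU

Required flux: S = 4σT⁴/(1−α) = 16090 W/m².
From L = 4πd²S, d = √(5.73×10^26/(4π·16090)) = 5.324×10^10 m = 0.3559 AU.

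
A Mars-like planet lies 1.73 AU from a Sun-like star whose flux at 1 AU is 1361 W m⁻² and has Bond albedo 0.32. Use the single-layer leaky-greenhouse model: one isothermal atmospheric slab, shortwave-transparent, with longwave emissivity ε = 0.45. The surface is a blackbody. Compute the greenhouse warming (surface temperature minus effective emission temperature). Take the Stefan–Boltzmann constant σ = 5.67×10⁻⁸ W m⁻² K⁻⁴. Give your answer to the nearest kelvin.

13 K

Irradiance scales as 1/d², so S = 1361 W m⁻² × (1/1.73)² = 454.7 W m⁻².
At the top of the atmosphere, σT_e⁴ = S(1−α)/4 = 77.31 W m⁻², giving T_e = 192.2 K.
For a single slab of emissivity ε, T_s⁴ = 2T_e⁴/(2−ε); thus T_s = 192.2·(1.29)^(1/4) = 204.8 K.
T_s − T_e = 204.8 − 192.2 = 12.64 K.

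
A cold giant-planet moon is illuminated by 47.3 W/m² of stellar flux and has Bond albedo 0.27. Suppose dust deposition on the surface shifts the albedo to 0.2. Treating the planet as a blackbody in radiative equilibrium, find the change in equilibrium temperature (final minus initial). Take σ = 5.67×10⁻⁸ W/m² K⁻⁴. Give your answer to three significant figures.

2.57 K

Initial: T₁ = [S(1−0.27)/(4σ)]^(1/4) = 111.1 K.
With α = 0.2, T₂ = 113.7 K.
Change: 113.7 − 111.1 = 2.572 K.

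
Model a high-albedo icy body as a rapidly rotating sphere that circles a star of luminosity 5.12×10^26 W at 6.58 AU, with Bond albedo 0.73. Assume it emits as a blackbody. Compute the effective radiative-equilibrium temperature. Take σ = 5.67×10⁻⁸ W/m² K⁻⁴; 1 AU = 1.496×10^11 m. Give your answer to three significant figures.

84.1 K

d = 6.58 × 1.496×10^11 m = 9.844×10^11 m.
S = L/(4πd²) = 42.05 W/m².
Averaging over the sphere, the absorbed flux is S(1−α)/4 = 2.838 W/m².
Balancing against σT⁴: T = (2.838/5.67×10⁻⁸)^(1/4) = 84.11 K.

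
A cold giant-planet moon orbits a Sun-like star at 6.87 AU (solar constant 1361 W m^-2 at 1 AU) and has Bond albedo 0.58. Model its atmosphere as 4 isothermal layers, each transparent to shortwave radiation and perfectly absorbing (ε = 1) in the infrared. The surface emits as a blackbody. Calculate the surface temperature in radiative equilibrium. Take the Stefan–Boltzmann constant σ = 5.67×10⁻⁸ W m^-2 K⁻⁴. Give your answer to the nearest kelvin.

Flux at the orbit: S = 1361/(6.87)² = 28.84 W m^-2.
Top-of-atmosphere balance: σT_e⁴ = S(1−α)/4 = 3.028 W m^-2 → T_e = 85.48 K.
Layer-by-layer balance gives σT_s⁴ = (N+1)σT_e⁴, so T_s = 5^¼·85.48 = 127.8 K.

128 kelvin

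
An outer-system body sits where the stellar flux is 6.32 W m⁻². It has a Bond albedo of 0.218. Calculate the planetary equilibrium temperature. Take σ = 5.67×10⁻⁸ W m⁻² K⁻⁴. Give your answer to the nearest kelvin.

68 K

Averaging over the sphere, the absorbed flux is S(1−α)/4 = 1.236 W m⁻².
Set σT⁴ = 1.236 → T = (1.236/σ)^(1/4) = 68.32 K.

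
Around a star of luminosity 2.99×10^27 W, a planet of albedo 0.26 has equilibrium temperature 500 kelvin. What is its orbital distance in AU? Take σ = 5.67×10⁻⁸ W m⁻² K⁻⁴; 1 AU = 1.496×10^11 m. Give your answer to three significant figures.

0.745 AU

The flux needed for this T is 4σT⁴/(1−0.26) = 19160 W m⁻².
Then d = [L/(4πS)]^(1/2) = 1.115×10^11 m, i.e. 0.7450 AU.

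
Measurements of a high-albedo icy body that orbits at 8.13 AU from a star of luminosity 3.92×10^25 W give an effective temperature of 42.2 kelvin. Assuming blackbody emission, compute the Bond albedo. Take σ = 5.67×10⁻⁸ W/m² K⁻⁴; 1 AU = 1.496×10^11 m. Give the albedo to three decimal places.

0.659

Orbital distance: d = 8.13 AU = 1.216×10^12 m.
Flux at the orbit: S = L/(4πd²) = 3.92×10^25/(4π·(1.22×10^12)²) = 2.109 W/m².
From σT⁴ = S(1−α)/4 we invert for α: 1−α = 4σT⁴/S.
σT⁴ = 0.1798 W/m², so 4σT⁴ = 0.7193 W/m².
1−α = 0.7193/2.109 = 0.3411, so α = 0.6589.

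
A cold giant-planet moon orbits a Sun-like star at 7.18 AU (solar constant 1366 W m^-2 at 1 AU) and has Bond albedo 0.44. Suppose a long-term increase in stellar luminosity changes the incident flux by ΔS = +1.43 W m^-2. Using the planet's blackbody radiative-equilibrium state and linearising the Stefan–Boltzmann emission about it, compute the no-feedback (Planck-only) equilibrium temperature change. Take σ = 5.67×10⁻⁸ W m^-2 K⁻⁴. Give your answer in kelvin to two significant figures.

By the inverse-square law, S = 1366/7.18² = 26.50 W m^-2.
Reference equilibrium: T_e = [S(1−α)/(4σ)]^(1/4) = 89.94 K.
ΔF = Δ[S(1−α)]/4 = (1−0.44)·+1.43/4 = 0.2002 W m^-2.
Planck response: λ_P = 4σT_e³ = 4·5.67×10⁻⁸·(89.94)³ = 0.1650 W m^-2/K.
Hence the no-feedback warming is ΔF/(4σT_e³) = 1.21 K.

1.2 K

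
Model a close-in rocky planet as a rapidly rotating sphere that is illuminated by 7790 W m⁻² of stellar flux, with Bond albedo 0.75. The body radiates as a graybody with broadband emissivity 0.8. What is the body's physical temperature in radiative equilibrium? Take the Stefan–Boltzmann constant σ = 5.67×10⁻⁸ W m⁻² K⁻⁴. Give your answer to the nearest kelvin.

Averaging over the sphere, the absorbed flux is S(1−α)/4 = 486.9 W m⁻².
Equating to εσT⁴ with ε = 0.8: T = (486.9/0.8σ)^(1/4) = 321.9 K.

322 K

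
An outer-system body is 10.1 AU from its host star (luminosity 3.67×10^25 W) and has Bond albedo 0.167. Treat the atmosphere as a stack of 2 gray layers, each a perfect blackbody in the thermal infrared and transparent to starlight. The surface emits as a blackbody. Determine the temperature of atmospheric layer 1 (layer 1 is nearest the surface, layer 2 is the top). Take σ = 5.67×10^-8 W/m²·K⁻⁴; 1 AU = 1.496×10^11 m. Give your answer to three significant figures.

55.4 K

d = 10.1 × 1.496×10^11 m = 1.511×10^12 m.
Spreading L over a sphere of radius d: S = 3.67×10^25/(4π·1.51×10^12²) = 1.279 W/m².
Top-of-atmosphere balance: σT_e⁴ = S(1−α)/4 = 0.2664 W/m² → T_e = 46.56 K.
The net upward flux σT_e⁴ is constant between every pair of levels, so T_k⁴ = (N+1−k)T_e⁴.
T_1 = (2)^(1/4)·46.56 = 55.37 K.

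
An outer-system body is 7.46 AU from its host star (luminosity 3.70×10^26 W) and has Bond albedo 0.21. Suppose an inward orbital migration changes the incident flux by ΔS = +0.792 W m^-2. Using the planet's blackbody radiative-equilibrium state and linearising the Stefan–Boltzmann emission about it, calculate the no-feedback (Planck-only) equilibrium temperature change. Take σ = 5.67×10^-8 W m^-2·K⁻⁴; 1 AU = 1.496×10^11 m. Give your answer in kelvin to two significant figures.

d = 7.46 × 1.496×10^11 m = 1.116×10^12 m.
Spreading L over a sphere of radius d: S = 3.70×10^26/(4π·1.12×10^12²) = 23.64 W m^-2.
Unperturbed T_e = [23.64·(1−0.21)/(4σ)]^¼ = 95.26 K.
TOA radiative forcing: ΔF = (1−α)ΔS/4 = 0.79·(+0.792)/4 = 0.1564 W m^-2.
The Planck feedback parameter is 4σT_e³ = 0.1961 W m^-2/K.
ΔT₀ = ΔF/λ_P = 0.1564/0.1961 = 0.798 K.

0.80 K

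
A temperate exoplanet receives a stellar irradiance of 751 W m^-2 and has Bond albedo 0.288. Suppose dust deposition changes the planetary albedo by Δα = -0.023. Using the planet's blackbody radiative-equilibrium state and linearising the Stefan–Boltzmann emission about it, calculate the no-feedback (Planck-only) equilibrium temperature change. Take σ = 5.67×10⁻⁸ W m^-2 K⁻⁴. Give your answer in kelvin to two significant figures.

Unperturbed T_e = [751.0·(1−0.288)/(4σ)]^¼ = 220.4 K.
The change in absorbed flux is Δ[S(1−α)/4] = −SΔα/4 = 4.318 W m^-2.
Linearising σT⁴ gives d(σT⁴)/dT = 4σT_e³ = 2.427 W m^-2 per K.
ΔT₀ = ΔF/λ_P = 4.318/2.427 = 1.78 K.

1.8 kelvin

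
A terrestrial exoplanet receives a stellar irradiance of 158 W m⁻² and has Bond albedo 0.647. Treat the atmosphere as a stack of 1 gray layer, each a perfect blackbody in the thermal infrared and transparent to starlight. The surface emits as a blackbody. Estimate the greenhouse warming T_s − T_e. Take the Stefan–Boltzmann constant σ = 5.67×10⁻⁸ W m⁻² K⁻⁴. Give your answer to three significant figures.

23.7 K

OLR = S(1−α)/4 = 13.94 W m⁻²; the top layer radiates at T_e = 125.2 K.
Surface: T_s = (2)^¼·T_e = 148.9 K.
So the greenhouse effect raises the surface by 148.9 − 125.2 = 23.69 K.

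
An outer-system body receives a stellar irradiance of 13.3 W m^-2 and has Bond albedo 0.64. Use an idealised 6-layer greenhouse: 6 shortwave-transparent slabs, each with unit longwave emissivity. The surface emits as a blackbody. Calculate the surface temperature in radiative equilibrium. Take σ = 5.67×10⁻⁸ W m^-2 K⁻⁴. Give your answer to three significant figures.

The effective emission temperature is T_e = [S(1−α)/(4σ)]^¼ = 67.78 K.
Layer-by-layer balance gives σT_s⁴ = (N+1)σT_e⁴, so T_s = 7^¼·67.78 = 110.3 K.

110 K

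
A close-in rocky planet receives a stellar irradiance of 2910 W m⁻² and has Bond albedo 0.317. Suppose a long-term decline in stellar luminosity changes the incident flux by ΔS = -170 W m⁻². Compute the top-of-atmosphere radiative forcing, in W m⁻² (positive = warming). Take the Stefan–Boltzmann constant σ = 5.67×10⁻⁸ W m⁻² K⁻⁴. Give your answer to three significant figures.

-29.0 W m⁻²

Only a fraction (1−α) is absorbed and it's spread over 4πR², so ΔF = (1−α)ΔS/4 = -29.03 W m⁻².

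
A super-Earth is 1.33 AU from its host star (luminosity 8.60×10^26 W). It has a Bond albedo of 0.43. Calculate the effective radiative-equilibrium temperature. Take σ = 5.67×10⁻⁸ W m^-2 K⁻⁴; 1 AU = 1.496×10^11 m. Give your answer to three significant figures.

257 K

d = 1.33 × 1.496×10^11 m = 1.990×10^11 m.
Spreading L over a sphere of radius d: S = 8.60×10^26/(4π·1.99×10^11²) = 1729 W m^-2.
The planet absorbs (1−α)S over its disc πR² and re-emits over 4πR², so the mean absorbed flux is (1−0.43)·1729/4 = 246.3 W m^-2.
Balancing against σT⁴: T = (246.3/5.67×10⁻⁸)^(1/4) = 256.7 K.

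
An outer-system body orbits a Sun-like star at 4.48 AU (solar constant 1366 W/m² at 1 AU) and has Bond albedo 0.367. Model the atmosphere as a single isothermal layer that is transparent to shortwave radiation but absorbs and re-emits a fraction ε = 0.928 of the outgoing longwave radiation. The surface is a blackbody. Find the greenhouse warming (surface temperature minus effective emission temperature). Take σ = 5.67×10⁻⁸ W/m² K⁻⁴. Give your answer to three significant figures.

Flux at the orbit: S = 1366/(4.48)² = 68.06 W/m².
At the top of the atmosphere, σT_e⁴ = S(1−α)/4 = 10.77 W/m², giving T_e = 117.4 K.
For a single slab of emissivity ε, T_s⁴ = 2T_e⁴/(2−ε); thus T_s = 117.4·(1.866)^(1/4) = 137.2 K.
T_s − T_e = 137.2 − 117.4 = 19.81 K.

19.8 kelvin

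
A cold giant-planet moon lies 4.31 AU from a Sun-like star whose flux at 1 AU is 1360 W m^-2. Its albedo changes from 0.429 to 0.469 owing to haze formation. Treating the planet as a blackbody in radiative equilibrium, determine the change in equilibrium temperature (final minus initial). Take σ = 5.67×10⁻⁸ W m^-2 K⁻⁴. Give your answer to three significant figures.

By the inverse-square law, S = 1360/4.31² = 73.21 W m^-2.
With α = 0.429, T₁ = 116.5 K.
With α = 0.469, T₂ = 114.4 K.
Change: 114.4 − 116.5 = -2.097 K.

-2.10 K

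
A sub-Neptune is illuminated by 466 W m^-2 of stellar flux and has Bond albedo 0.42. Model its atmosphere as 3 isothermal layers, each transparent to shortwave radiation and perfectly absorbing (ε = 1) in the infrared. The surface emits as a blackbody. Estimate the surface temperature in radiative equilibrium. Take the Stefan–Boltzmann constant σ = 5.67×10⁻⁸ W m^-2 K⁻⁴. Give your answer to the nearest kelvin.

Top-of-atmosphere balance: σT_e⁴ = S(1−α)/4 = 67.57 W m^-2 → T_e = 185.8 K.
Layer-by-layer balance gives σT_s⁴ = (N+1)σT_e⁴, so T_s = 4^¼·185.8 = 262.8 K.

263 K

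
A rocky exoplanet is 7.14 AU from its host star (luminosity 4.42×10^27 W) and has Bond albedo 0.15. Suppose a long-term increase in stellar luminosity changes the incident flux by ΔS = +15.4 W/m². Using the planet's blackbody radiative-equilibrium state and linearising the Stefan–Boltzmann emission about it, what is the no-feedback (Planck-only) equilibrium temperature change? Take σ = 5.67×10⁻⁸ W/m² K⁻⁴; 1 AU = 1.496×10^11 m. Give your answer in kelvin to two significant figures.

2.3 K

d = 7.14 × 1.496×10^11 m = 1.068×10^12 m.
Flux at the orbit: S = L/(4πd²) = 4.42×10^27/(4π·(1.07×10^12)²) = 308.3 W/m².
The baseline emission temperature is T_e = 184.4 K.
ΔF = Δ[S(1−α)]/4 = (1−0.15)·+15.4/4 = 3.272 W/m².
The Planck feedback parameter is 4σT_e³ = 1.421 W/m²/K.
So ΔT₀ = 3.272/1.421 = 2.30 K.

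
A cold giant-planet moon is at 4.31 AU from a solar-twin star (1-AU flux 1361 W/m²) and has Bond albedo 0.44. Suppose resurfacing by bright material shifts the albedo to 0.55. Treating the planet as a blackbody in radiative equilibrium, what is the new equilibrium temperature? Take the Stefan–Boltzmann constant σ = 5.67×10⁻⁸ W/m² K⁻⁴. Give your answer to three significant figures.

110 K

Flux at the orbit: S = 1361/(4.31)² = 73.27 W/m².
New equilibrium: T₂ = [(1−0.55)·73.27/(4σ)]^(1/4) = 109.8 K.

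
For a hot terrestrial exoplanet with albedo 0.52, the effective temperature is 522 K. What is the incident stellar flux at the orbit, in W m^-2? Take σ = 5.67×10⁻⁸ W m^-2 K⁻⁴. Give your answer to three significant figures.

35100 W m^-2

Invert the energy balance for S: S = 4σT⁴/(1−α).
The emitted flux is σT⁴ = 4210 W m^-2.
So S = 4×4210/(1−0.52) = 35080 W m^-2.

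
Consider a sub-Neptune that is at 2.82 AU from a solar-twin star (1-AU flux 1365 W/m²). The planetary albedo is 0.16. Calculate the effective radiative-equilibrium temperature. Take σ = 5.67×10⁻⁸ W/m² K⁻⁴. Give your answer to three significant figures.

159 kelvin

Irradiance scales as 1/d², so S = 1365 W/m² × (1/2.82)² = 171.6 W/m².
Absorbed flux (global mean): S(1−α)/4 = 171.6·0.84/4 = 36.05 W/m².
Balancing against σT⁴: T = (36.05/5.67×10⁻⁸)^(1/4) = 158.8 K.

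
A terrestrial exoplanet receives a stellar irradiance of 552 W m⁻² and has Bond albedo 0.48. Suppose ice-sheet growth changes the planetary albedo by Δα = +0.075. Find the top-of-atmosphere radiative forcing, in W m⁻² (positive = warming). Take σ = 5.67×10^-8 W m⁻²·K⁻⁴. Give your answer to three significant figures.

-10.3 W m⁻²

The change in absorbed flux is Δ[S(1−α)/4] = −SΔα/4 = -10.35 W m⁻².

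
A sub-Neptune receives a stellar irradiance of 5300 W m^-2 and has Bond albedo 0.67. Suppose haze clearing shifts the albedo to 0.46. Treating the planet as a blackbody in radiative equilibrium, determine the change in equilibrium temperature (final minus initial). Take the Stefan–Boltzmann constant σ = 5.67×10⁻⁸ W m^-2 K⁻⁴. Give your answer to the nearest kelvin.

39 kelvin

With α = 0.67, T₁ = 296.3 K.
After:  T₂ = [5300·0.54/(4σ)]^(1/4) = 335.2 K.
ΔT = T₂ − T₁ = 38.83 K.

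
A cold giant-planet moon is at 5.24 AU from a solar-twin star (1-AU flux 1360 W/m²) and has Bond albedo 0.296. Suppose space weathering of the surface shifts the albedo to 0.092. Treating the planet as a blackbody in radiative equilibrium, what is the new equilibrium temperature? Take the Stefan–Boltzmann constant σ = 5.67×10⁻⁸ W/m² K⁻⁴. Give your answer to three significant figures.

119 K

By the inverse-square law, S = 1360/5.24² = 49.53 W/m².
T₂ = [S(1−α₂)/(4σ)]^(1/4) = [49.53·0.908/(4σ)]^(1/4) = 118.7 K.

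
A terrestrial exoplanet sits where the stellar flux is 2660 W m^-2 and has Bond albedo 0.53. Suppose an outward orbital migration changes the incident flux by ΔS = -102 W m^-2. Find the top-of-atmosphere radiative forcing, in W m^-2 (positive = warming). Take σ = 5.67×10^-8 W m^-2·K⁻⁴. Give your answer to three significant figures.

-12.0 W m^-2

ΔF = Δ[S(1−α)]/4 = (1−0.53)·-102/4 = -11.98 W m^-2.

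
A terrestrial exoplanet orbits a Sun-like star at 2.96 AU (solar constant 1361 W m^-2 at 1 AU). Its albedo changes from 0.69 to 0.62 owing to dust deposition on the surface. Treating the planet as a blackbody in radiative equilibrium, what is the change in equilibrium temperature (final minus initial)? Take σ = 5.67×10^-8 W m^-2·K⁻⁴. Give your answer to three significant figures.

Irradiance scales as 1/d², so S = 1361 W m^-2 × (1/2.96)² = 155.3 W m^-2.
Before: T₁ = [155.3·0.31/(4σ)]^(1/4) = 120.7 K.
Final:   T₂ = [S(1−0.62)/(4σ)]^(1/4) = 127.0 K.
Change: 127.0 − 120.7 = 6.303 K.

6.30 K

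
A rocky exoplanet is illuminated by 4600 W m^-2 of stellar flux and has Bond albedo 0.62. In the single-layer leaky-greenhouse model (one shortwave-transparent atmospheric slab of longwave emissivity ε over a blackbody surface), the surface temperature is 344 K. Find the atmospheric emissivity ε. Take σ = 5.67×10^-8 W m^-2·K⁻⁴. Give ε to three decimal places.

TOA balance gives T_e = 296.3 K.
Since (2−ε)/2 = (T_e/T_s)⁴ = 0.5504, ε = 0.8992.

0.899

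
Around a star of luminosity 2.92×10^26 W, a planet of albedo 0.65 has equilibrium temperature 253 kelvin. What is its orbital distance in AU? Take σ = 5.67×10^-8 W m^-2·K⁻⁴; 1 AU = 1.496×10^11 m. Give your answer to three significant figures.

Energy balance gives S = 4σT⁴/(1−α) = 2655 W m^-2.
Then d = [L/(4πS)]^(1/2) = 9.355×10^10 m, i.e. 0.6254 AU.

0.625 AU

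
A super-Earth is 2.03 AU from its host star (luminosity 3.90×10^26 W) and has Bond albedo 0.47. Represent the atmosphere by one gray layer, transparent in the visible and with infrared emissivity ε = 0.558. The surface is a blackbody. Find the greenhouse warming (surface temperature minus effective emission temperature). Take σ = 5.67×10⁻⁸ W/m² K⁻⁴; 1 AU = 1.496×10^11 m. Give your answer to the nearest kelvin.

14 K

d = 2.03 × 1.496×10^11 m = 3.037×10^11 m.
Spreading L over a sphere of radius d: S = 3.90×10^26/(4π·3.04×10^11²) = 336.5 W/m².
At the top of the atmosphere, σT_e⁴ = S(1−α)/4 = 44.59 W/m², giving T_e = 167.5 K.
Surface balance with a leaky layer gives σT_s⁴ = σT_e⁴·2/(2−ε), so T_s = T_e·[2/(2−0.558)]^(1/4) = 181.7 K.
Greenhouse warming: T_s − T_e = 14.27 K.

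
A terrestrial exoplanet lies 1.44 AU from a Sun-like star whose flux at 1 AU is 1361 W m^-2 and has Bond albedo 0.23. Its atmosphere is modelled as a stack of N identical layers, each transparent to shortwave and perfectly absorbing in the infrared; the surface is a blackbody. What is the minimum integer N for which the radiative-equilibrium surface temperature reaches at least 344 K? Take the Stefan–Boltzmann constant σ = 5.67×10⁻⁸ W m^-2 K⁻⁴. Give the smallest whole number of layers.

6

By the inverse-square law, S = 1361/1.44² = 656.3 W m^-2.
OLR = S(1−α)/4 = 126.3 W m^-2; the top layer radiates at T_e = 217.3 K.
T_s = (N+1)^(1/4)·T_e ≥ 344 K requires N+1 ≥ (T_s/T_e)⁴ = (344/217.3)⁴ = 6.284.
So N ≥ 5.284; the smallest integer is N = 6.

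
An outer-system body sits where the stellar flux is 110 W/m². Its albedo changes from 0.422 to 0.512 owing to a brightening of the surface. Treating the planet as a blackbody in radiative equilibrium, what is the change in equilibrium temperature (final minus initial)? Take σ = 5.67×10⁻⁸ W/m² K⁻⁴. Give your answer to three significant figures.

Initial: T₁ = [S(1−0.422)/(4σ)]^(1/4) = 129.4 K.
With α = 0.512, T₂ = 124.0 K.
ΔT = T₂ − T₁ = -5.361 K.

-5.36 K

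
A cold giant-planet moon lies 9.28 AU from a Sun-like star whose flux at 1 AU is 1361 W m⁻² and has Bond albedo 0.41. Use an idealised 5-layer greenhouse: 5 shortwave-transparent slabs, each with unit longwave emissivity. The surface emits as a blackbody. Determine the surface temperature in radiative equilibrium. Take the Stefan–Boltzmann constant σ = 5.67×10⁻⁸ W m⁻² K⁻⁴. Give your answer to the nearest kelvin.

125 kelvin

Irradiance scales as 1/d², so S = 1361 W m⁻² × (1/9.28)² = 15.80 W m⁻².
OLR = S(1−α)/4 = 2.331 W m⁻²; the top layer radiates at T_e = 80.07 K.
Layer-by-layer balance gives σT_s⁴ = (N+1)σT_e⁴, so T_s = 6^¼·80.07 = 125.3 K.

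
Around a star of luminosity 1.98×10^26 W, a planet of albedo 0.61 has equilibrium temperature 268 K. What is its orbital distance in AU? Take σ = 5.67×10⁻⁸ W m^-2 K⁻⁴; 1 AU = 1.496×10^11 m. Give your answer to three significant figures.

Energy balance gives S = 4σT⁴/(1−α) = 3000 W m^-2.
From L = 4πd²S, d = √(1.98×10^26/(4π·3000)) = 7.247×10^10 m = 0.4844 AU.

0.484 AU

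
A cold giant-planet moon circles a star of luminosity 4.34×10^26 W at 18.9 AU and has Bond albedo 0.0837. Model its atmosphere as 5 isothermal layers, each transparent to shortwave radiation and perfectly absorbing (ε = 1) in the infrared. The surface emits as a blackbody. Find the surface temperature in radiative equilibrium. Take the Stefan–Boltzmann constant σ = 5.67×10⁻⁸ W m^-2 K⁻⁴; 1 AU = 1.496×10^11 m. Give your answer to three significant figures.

d = 18.9 × 1.496×10^11 m = 2.827×10^12 m.
S = L/(4πd²) = 4.320 W m^-2.
Top-of-atmosphere balance: σT_e⁴ = S(1−α)/4 = 0.9896 W m^-2 → T_e = 64.64 K.
With N = 5 opaque layers, T_s = (N+1)^(1/4)·T_e = 6^(1/4)·64.64 = 101.2 K.

101 K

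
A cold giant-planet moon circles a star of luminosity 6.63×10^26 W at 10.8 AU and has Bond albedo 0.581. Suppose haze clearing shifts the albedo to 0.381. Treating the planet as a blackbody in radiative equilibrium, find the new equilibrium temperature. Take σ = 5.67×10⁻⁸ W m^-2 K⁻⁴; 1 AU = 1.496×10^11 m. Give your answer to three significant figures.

86.2 kelvin

d = 10.8 × 1.496×10^11 m = 1.616×10^12 m.
Spreading L over a sphere of radius d: S = 6.63×10^26/(4π·1.62×10^12²) = 20.21 W m^-2.
New equilibrium: T₂ = [(1−0.381)·20.21/(4σ)]^(1/4) = 86.18 K.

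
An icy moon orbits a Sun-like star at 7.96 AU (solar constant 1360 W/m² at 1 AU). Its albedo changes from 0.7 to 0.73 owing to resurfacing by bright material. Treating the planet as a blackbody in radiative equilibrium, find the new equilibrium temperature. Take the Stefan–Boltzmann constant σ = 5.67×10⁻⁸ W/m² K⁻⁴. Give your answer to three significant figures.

71.1 K

Irradiance scales as 1/d², so S = 1360 W/m² × (1/7.96)² = 21.46 W/m².
T₂ = [S(1−α₂)/(4σ)]^(1/4) = [21.46·0.27/(4σ)]^(1/4) = 71.10 K.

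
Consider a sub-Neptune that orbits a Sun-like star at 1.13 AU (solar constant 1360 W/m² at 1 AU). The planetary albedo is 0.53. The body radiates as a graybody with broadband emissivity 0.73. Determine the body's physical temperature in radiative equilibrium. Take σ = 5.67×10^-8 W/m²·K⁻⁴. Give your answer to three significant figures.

Irradiance scales as 1/d², so S = 1360 W/m² × (1/1.13)² = 1065 W/m².
The planet absorbs (1−α)S over its disc πR² and re-emits over 4πR², so the mean absorbed flux is (1−0.53)·1065/4 = 125.1 W/m².
Radiative balance εσT⁴ = 125.1 gives T = [125.1/(0.73·σ)]^(1/4) = 234.5 K.

234 kelvin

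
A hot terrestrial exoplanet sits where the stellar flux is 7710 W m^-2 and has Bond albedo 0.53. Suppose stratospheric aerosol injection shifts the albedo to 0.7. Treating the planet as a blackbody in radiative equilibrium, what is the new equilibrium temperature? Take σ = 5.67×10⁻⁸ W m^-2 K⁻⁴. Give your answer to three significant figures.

318 K

With the new albedo, S(1−α₂)/4 = 578.3 W m^-2, so T₂ = 317.8 K.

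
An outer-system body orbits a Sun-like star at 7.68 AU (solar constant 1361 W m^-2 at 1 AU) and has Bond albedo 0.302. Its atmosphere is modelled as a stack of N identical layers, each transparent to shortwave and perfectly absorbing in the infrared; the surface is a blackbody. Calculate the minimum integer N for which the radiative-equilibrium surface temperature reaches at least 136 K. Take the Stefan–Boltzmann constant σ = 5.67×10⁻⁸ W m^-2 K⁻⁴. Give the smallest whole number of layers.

By the inverse-square law, S = 1361/7.68² = 23.07 W m^-2.
OLR = S(1−α)/4 = 4.027 W m^-2; the top layer radiates at T_e = 91.80 K.
T_s = (N+1)^(1/4)·T_e ≥ 136 K requires N+1 ≥ (T_s/T_e)⁴ = (136/91.80)⁴ = 4.817.
So N ≥ 3.817; the smallest integer is N = 4.

4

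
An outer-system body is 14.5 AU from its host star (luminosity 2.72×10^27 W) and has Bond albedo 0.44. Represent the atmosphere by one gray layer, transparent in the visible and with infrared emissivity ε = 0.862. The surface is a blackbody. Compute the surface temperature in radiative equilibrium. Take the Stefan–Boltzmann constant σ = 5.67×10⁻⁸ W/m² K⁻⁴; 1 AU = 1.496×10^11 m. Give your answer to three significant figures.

d = 14.5 × 1.496×10^11 m = 2.169×10^12 m.
S = L/(4πd²) = 46.00 W/m².
The planet radiates to space at T_e = [S(1−α)/(4σ)]^(1/4) = 103.2 K.
Surface balance with a leaky layer gives σT_s⁴ = σT_e⁴·2/(2−ε), so T_s = T_e·[2/(2−0.862)]^(1/4) = 118.9 K.

119 K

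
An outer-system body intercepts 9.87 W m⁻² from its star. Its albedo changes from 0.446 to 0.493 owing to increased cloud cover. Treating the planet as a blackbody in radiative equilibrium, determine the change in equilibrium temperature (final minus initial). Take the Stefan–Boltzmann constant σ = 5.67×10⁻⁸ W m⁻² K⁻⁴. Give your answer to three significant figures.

-1.54 K

Before: T₁ = [9.870·0.554/(4σ)]^(1/4) = 70.07 K.
Final:   T₂ = [S(1−0.493)/(4σ)]^(1/4) = 68.54 K.
Change: 68.54 − 70.07 = -1.536 K.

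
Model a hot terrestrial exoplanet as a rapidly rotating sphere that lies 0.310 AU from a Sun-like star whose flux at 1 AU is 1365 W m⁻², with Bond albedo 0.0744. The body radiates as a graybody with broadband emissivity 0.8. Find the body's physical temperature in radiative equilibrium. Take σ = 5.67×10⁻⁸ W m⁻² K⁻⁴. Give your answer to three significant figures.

519 K

Irradiance scales as 1/d², so S = 1365 W m⁻² × (1/0.310)² = 14200 W m⁻².
The planet absorbs (1−α)S over its disc πR² and re-emits over 4πR², so the mean absorbed flux is (1−0.0744)·14200/4 = 3287 W m⁻².
Equating to εσT⁴ with ε = 0.8: T = (3287/0.8σ)^(1/4) = 518.8 K.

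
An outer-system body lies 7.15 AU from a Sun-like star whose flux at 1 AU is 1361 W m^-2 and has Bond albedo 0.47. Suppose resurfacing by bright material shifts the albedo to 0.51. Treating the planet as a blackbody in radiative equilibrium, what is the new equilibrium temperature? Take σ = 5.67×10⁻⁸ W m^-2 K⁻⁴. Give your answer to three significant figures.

Flux at the orbit: S = 1361/(7.15)² = 26.62 W m^-2.
New equilibrium: T₂ = [(1−0.51)·26.62/(4σ)]^(1/4) = 87.09 K.

87.1 K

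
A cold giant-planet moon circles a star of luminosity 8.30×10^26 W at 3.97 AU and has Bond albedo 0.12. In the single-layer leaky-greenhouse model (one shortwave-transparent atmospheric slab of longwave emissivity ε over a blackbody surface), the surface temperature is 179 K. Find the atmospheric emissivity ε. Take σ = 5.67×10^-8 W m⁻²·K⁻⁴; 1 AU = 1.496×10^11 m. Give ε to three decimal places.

d = 3.97 × 1.496×10^11 m = 5.939×10^11 m.
Spreading L over a sphere of radius d: S = 8.30×10^26/(4π·5.94×10^11²) = 187.3 W m⁻².
First, T_e = [187.3·(1−0.12)/(4σ)]^(1/4) = 164.2 K.
Since (2−ε)/2 = (T_e/T_s)⁴ = 0.7077, ε = 0.5846.

0.585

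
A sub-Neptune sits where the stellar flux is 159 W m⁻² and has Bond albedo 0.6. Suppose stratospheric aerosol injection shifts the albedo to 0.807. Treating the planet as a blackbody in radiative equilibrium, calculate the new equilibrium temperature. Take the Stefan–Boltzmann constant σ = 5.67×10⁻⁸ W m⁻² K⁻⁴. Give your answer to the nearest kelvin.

New equilibrium: T₂ = [(1−0.807)·159.0/(4σ)]^(1/4) = 107.9 K.

108 K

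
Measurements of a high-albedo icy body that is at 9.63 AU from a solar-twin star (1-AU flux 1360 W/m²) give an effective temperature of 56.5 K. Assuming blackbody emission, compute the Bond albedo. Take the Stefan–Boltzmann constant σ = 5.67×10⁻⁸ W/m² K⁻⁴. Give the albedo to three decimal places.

0.842

Irradiance scales as 1/d², so S = 1360 W/m² × (1/9.63)² = 14.67 W/m².
Rearranging the radiative balance, α = 1 − 4σT⁴/S.
σT⁴ = 0.5778 W/m², so 4σT⁴ = 2.311 W/m².
Hence α = 1 − 2.311/14.67 = 0.8424.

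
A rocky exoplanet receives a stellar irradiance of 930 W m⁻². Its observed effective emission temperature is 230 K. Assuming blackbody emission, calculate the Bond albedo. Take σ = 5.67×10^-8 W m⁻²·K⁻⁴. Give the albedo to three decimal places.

Energy balance: S(1−α)/4 = σT⁴, so 1−α = 4σT⁴/S.
4σT⁴ = 4·5.67×10⁻⁸·(230)⁴ = 634.7 W m⁻².
1−α = 634.7/930.0 = 0.6825, so α = 0.3175.

0.318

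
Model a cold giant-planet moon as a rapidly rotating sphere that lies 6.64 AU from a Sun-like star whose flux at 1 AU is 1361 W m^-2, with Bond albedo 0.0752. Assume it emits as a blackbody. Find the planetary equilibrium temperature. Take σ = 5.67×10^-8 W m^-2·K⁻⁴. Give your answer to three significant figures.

106 kelvin

Flux at the orbit: S = 1361/(6.64)² = 30.87 W m^-2.
Averaging over the sphere, the absorbed flux is S(1−α)/4 = 7.137 W m^-2.
In equilibrium σT⁴ equals this, so T = 105.9 K.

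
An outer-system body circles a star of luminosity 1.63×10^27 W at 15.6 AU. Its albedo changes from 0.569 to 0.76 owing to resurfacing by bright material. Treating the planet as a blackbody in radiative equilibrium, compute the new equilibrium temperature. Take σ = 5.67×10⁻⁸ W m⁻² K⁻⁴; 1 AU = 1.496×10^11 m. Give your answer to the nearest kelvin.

71 K

Orbital distance: d = 15.6 AU = 2.334×10^12 m.
Flux at the orbit: S = L/(4πd²) = 1.63×10^27/(4π·(2.33×10^12)²) = 23.82 W m⁻².
With the new albedo, S(1−α₂)/4 = 1.429 W m⁻², so T₂ = 70.85 K.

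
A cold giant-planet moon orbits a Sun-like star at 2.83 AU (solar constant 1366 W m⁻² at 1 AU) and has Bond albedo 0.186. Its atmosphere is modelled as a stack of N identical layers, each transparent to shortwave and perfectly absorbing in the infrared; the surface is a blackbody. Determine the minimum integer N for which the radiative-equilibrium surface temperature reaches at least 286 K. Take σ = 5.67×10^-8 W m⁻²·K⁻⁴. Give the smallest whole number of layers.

By the inverse-square law, S = 1366/2.83² = 170.6 W m⁻².
OLR = S(1−α)/4 = 34.71 W m⁻²; the top layer radiates at T_e = 157.3 K.
Since T_s⁴ = (N+1)T_e⁴, we need N ≥ (T_s/T_e)⁴ − 1 = 9.930.
So N ≥ 9.930; the smallest integer is N = 10.

10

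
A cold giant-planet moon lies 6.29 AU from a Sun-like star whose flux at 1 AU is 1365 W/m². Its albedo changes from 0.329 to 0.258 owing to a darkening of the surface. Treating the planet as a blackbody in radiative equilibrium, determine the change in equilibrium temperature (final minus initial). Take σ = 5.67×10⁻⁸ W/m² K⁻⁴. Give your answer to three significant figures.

Irradiance scales as 1/d², so S = 1365 W/m² × (1/6.29)² = 34.50 W/m².
With α = 0.329, T₁ = 100.5 K.
After:  T₂ = [34.50·0.742/(4σ)]^(1/4) = 103.1 K.
Change: 103.1 − 100.5 = 2.559 K.

2.56 K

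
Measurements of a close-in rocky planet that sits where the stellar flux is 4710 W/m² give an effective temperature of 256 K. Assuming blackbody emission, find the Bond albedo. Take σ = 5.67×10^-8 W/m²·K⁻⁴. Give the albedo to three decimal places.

0.793

Rearranging the radiative balance, α = 1 − 4σT⁴/S.
4σT⁴ = 4·5.67×10⁻⁸·(256)⁴ = 974.1 W/m².
1−α = 974.1/4710 = 0.2068, so α = 0.7932.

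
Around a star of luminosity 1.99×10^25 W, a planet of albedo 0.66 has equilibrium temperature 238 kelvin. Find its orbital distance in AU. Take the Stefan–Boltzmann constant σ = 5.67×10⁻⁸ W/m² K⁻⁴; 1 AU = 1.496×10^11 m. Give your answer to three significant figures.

Energy balance gives S = 4σT⁴/(1−α) = 2140 W/m².
From L = 4πd²S, d = √(1.99×10^25/(4π·2140)) = 2.720×10^10 m = 0.1818 AU.

0.182 AU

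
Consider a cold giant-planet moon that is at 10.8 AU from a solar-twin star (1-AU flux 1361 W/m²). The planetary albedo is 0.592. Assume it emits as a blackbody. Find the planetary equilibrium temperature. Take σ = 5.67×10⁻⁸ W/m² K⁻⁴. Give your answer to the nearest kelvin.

Flux at the orbit: S = 1361/(10.8)² = 11.67 W/m².
The planet absorbs (1−α)S over its disc πR² and re-emits over 4πR², so the mean absorbed flux is (1−0.592)·11.67/4 = 1.190 W/m².
Balancing against σT⁴: T = (1.190/5.67×10⁻⁸)^(1/4) = 67.69 K.

68 K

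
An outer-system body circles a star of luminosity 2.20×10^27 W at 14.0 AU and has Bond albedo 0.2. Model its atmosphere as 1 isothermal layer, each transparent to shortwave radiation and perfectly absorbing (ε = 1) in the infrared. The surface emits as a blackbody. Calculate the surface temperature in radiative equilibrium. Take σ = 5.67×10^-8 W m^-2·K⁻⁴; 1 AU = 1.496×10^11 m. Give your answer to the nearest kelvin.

Orbital distance: d = 14.0 AU = 2.094×10^12 m.
S = L/(4πd²) = 39.91 W m^-2.
The effective emission temperature is T_e = [S(1−α)/(4σ)]^¼ = 108.9 K.
Layer-by-layer balance gives σT_s⁴ = (N+1)σT_e⁴, so T_s = 2^¼·108.9 = 129.5 K.

130 K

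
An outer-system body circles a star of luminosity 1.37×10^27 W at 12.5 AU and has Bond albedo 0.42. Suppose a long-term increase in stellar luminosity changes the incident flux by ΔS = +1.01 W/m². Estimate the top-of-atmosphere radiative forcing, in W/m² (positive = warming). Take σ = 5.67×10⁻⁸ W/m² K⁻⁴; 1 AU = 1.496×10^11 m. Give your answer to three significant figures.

0.146 W/m²

d = 12.5 × 1.496×10^11 m = 1.870×10^12 m.
S = L/(4πd²) = 31.18 W/m².
ΔF = Δ[S(1−α)]/4 = (1−0.42)·+1.01/4 = 0.1465 W/m².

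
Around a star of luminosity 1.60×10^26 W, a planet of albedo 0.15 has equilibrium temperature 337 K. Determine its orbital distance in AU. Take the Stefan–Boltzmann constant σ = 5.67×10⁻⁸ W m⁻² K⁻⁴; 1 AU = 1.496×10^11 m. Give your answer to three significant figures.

Energy balance gives S = 4σT⁴/(1−α) = 3441 W m⁻².
Then d = [L/(4πS)]^(1/2) = 6.083×10^10 m, i.e. 0.4066 AU.

0.407 AU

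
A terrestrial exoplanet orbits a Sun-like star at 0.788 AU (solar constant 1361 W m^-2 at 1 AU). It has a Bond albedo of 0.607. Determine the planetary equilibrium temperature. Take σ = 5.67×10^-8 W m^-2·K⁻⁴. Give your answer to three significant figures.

248 K

Flux at the orbit: S = 1361/(0.788)² = 2192 W m^-2.
The planet absorbs (1−α)S over its disc πR² and re-emits over 4πR², so the mean absorbed flux is (1−0.607)·2192/4 = 215.3 W m^-2.
Balancing against σT⁴: T = (215.3/5.67×10⁻⁸)^(1/4) = 248.2 K.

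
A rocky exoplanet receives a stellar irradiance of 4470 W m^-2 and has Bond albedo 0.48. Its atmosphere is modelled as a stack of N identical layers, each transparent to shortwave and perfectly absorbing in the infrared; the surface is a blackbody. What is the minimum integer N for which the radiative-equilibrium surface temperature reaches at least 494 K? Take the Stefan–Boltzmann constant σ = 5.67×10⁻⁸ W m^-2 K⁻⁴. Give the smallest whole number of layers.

OLR = S(1−α)/4 = 581.1 W m^-2; the top layer radiates at T_e = 318.2 K.
T_s = (N+1)^(1/4)·T_e ≥ 494 K requires N+1 ≥ (T_s/T_e)⁴ = (494/318.2)⁴ = 5.811.
Rounding up, N = 5.

5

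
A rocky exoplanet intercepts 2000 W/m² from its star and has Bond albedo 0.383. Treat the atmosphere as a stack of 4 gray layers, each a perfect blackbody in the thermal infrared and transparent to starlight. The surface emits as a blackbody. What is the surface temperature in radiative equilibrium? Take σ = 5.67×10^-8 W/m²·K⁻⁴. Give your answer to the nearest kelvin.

406 K

OLR = S(1−α)/4 = 308.5 W/m²; the top layer radiates at T_e = 271.6 K.
Layer-by-layer balance gives σT_s⁴ = (N+1)σT_e⁴, so T_s = 5^¼·271.6 = 406.1 K.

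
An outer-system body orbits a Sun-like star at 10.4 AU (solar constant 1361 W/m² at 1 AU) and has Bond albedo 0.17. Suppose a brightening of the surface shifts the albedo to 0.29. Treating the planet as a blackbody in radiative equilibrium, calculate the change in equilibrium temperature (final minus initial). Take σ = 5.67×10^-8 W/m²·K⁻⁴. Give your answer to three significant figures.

-3.15 K

Flux at the orbit: S = 1361/(10.4)² = 12.58 W/m².
Initial: T₁ = [S(1−0.17)/(4σ)]^(1/4) = 82.38 K.
After:  T₂ = [12.58·0.71/(4σ)]^(1/4) = 79.22 K.
Change: 79.22 − 82.38 = -3.154 K.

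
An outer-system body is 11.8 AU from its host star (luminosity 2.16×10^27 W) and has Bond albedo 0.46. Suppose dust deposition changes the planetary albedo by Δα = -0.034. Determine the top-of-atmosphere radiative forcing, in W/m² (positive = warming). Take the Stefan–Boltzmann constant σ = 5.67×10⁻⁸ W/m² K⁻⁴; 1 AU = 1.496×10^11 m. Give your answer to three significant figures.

0.469 W/m²

Orbital distance: d = 11.8 AU = 1.765×10^12 m.
S = L/(4πd²) = 55.16 W/m².
TOA radiative forcing: ΔF = −S·Δα/4 = −55.16·(-0.034)/4 = 0.4689 W/m².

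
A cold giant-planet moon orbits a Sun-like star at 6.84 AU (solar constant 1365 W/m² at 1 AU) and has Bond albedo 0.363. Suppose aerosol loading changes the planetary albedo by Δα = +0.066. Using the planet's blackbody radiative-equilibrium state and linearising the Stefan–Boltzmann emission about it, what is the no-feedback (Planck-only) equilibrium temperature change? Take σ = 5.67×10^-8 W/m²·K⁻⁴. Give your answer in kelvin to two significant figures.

-2.5 kelvin

Flux at the orbit: S = 1365/(6.84)² = 29.18 W/m².
The baseline emission temperature is T_e = 95.14 K.
TOA radiative forcing: ΔF = −S·Δα/4 = −29.18·(+0.066)/4 = -0.4814 W/m².
Planck response: λ_P = 4σT_e³ = 4·5.67×10⁻⁸·(95.14)³ = 0.1953 W/m²/K.
So ΔT₀ = -0.4814/0.1953 = -2.46 K.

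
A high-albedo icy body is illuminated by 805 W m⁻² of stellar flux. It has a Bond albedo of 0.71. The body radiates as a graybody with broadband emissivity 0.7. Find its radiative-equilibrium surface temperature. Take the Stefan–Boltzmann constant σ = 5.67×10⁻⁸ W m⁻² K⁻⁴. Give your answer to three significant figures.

196 K

Averaging over the sphere, the absorbed flux is S(1−α)/4 = 58.36 W m⁻².
Equating to εσT⁴ with ε = 0.7: T = (58.36/0.7σ)^(1/4) = 195.8 K.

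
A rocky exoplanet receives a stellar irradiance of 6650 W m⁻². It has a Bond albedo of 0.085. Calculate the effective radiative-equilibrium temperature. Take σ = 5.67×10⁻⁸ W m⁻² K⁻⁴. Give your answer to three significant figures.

405 kelvin

The planet absorbs (1−α)S over its disc πR² and re-emits over 4πR², so the mean absorbed flux is (1−0.085)·6650/4 = 1521 W m⁻².
Set σT⁴ = 1521 → T = (1521/σ)^(1/4) = 404.7 K.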